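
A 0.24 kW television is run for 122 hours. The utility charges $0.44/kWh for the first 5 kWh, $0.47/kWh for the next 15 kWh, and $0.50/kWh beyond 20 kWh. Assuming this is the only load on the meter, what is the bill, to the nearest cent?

$13.89

Energy = 0.24 kW × 122 h = 29.28 kWh
Tier 1 (0–5 kWh): 5 × $0.44 = $2.2
Tier 2 (5–20 kWh): 15 × $0.47 = $7.05
Above 20 kWh: 9.28 × $0.50 = $4.64
Bill = $13.89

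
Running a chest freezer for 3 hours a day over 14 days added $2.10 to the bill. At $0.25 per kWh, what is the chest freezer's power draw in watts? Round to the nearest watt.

Energy = $2.10 ÷ $0.25/kWh = 8.4 kWh
Runtime = 3 h/day × 14 days = 42 h
Power = 8.4 kWh ÷ 42 h = 0.2 kW = 200 W

200 W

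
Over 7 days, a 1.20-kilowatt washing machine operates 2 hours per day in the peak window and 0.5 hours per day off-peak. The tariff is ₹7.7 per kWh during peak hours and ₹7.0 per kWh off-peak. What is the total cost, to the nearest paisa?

Peak energy = 1.2 kW × 2 h × 7 = 16.8 kWh
Off-peak energy = 1.2 kW × 0.5 h × 7 = 4.2 kWh
Cost = 16.8 × ₹7.7 + 4.2 × ₹7.0 = ₹129.36 + ₹29.4 = ₹158.76

₹158.76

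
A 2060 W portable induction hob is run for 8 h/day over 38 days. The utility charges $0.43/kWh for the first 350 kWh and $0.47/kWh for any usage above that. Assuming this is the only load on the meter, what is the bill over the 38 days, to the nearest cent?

Runtime = 8 h/day × 38 days = 304 h
Energy = 2.06 kW × 304 h = 626.24 kWh
Tier 1 (0–350 kWh): 350 × $0.43 = $150.5
Above 350 kWh: 276.24 × $0.47 = $129.8328
Bill = $280.33

$280.33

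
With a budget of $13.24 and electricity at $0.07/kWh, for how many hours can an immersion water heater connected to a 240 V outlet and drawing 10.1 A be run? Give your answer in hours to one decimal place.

78.0 h

Power = 10.1 A × 240 V = 2424 W = 2.424 kW
Energy available = $13.24 ÷ $0.07/kWh = 189.1429 kWh
Hours = 189.1429 kWh ÷ 2.424 kW = 78.0 h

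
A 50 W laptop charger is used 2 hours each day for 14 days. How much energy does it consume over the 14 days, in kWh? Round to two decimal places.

Runtime = 2 h/day × 14 days = 28 h
Energy = 0.05 kW × 28 h = 1.4 kWh

1.40 kWh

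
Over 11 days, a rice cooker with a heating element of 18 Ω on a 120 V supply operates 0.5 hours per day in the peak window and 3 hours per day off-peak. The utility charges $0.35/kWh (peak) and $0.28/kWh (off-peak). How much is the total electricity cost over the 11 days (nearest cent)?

Power = V²/R = 120²/18 = 800 W = 0.8 kW
Peak energy = 0.8 kW × 0.5 h × 11 = 4.4 kWh
Off-peak energy = 0.8 kW × 3 h × 11 = 26.4 kWh
Cost = 4.4 × $0.35 + 26.4 × $0.28 = $1.54 + $7.392 = $8.93

$8.93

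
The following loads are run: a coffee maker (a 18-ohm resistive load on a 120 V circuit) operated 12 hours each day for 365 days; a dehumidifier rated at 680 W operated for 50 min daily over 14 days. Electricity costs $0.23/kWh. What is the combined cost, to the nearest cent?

$807.74

coffee maker: Power = V²/R = 120²/18 = 800 W = 0.8 kW
coffee maker: Runtime = 12 h/day × 365 days = 4380 h
coffee maker: 0.8 kW × 4380 h = 3504 kWh
dehumidifier: Runtime = 50 min × 14 = 700 min = 11.666666… h
dehumidifier: 0.68 kW × 11.666666… h = 7.933333… kWh
Total energy = 3511.933333… kWh
Cost = 3511.933333… × $0.23 = $807.74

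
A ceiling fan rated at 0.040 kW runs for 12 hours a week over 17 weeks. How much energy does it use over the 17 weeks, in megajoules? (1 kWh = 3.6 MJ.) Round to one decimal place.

Runtime = 12 h/week × 17 weeks = 204 h
Energy = 0.04 kW × 204 h = 8.16 kWh
= 8.16 × 3.6 MJ = 29.4 MJ

29.4 MJ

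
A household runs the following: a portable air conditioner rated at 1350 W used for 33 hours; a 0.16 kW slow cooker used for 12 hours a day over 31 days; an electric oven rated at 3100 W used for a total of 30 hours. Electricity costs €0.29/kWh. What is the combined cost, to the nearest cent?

portable air conditioner: 1.35 kW × 33 h = 44.55 kWh
slow cooker: Runtime = 12 h/day × 31 days = 372 h
slow cooker: 0.16 kW × 372 h = 59.52 kWh
electric oven: 3.1 kW × 30 h = 93 kWh
Total energy = 197.07 kWh
Cost = 197.07 × €0.29 = €57.15

€57.15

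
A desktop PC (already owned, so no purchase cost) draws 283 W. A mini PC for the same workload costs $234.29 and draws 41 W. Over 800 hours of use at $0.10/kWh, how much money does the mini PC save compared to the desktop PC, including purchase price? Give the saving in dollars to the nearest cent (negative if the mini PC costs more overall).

desktop PC: $0.00 + (283/1000) kW × 800 h × $0.10 = $0.00 + $22.64 = $22.64
mini PC: $234.29 + (41/1000) kW × 800 h × $0.10 = $234.29 + $3.28 = $237.57
Saving = $22.64 − $237.57 = −$214.93

-$214.93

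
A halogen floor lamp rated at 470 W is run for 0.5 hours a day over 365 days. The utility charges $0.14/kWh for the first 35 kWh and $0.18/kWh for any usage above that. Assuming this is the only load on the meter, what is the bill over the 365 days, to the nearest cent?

Runtime = 0.5 h/day × 365 days = 182.5 h
Energy = 0.47 kW × 182.5 h = 85.775 kWh
Tier 1 (0–35 kWh): 35 × $0.14 = $4.9
Above 35 kWh: 50.775 × $0.18 = $9.1395
Bill = $14.04

$14.04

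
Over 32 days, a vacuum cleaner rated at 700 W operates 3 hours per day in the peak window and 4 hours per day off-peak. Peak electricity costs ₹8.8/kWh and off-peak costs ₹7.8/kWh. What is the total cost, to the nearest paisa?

₹1290.24

Peak energy = 0.7 kW × 3 h × 32 = 67.2 kWh
Off-peak energy = 0.7 kW × 4 h × 32 = 89.6 kWh
Cost = 67.2 × ₹8.8 + 89.6 × ₹7.8 = ₹591.36 + ₹698.88 = ₹1290.24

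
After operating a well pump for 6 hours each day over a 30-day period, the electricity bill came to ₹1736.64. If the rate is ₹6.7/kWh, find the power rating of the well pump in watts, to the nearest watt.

1440 W

Energy = ₹1736.64 ÷ ₹6.7/kWh = 259.2 kWh
Runtime = 6 h/day × 30 days = 180 h
Power = 259.2 kWh ÷ 180 h = 1.44 kW = 1440 W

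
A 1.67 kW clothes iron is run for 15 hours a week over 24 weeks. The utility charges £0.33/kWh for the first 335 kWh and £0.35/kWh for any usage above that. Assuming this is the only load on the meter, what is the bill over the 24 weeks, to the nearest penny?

Runtime = 15 h/week × 24 weeks = 360 h
Energy = 1.67 kW × 360 h = 601.2 kWh
Tier 1 (0–335 kWh): 335 × £0.33 = £110.55
Above 335 kWh: 266.2 × £0.35 = £93.17
Bill = £203.72

£203.72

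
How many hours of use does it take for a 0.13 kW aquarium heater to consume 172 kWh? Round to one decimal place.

Hours = 172 kWh ÷ 0.13 kW = 1323.1 h

1323.1 h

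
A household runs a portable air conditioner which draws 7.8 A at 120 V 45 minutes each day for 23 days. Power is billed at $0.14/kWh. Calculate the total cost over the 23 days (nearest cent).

Power = 7.8 A × 120 V = 936 W = 0.936 kW
Runtime = 45 min × 23 = 1035 min = 17.25 h
Energy = 0.936 kW × 17.25 h = 16.146 kWh
Cost = 16.146 kWh × $0.14/kWh = $2.26

$2.26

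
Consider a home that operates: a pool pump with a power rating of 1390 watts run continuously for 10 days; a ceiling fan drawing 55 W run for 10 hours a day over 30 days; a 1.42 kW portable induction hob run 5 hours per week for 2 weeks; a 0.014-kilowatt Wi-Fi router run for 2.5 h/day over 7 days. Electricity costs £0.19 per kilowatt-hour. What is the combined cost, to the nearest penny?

£69.26

pool pump: Runtime = 24 h × 10 = 240 h
pool pump: 1.39 kW × 240 h = 333.6 kWh
ceiling fan: Runtime = 10 h/day × 30 days = 300 h
ceiling fan: 0.055 kW × 300 h = 16.5 kWh
portable induction hob: Runtime = 5 h/week × 2 weeks = 10 h
portable induction hob: 1.42 kW × 10 h = 14.2 kWh
Wi-Fi router: Runtime = 2.5 h/day × 7 days = 17.5 h
Wi-Fi router: 0.014 kW × 17.5 h = 0.245 kWh
Total energy = 364.545 kWh
Cost = 364.545 × £0.19 = £69.26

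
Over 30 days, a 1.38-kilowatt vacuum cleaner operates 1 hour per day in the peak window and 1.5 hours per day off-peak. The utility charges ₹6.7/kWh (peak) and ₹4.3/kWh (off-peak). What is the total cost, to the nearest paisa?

Peak energy = 1.38 kW × 1 h × 30 = 41.4 kWh
Off-peak energy = 1.38 kW × 1.5 h × 30 = 62.1 kWh
Cost = 41.4 × ₹6.7 + 62.1 × ₹4.3 = ₹277.38 + ₹267.03 = ₹544.41

₹544.41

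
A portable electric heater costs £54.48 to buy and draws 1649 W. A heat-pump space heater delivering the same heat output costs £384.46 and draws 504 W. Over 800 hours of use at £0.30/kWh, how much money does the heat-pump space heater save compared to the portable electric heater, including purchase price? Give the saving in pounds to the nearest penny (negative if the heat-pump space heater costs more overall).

-£55.18

portable electric heater: £54.48 + (1649/1000) kW × 800 h × £0.30 = £54.48 + £395.76 = £450.24
heat-pump space heater: £384.46 + (504/1000) kW × 800 h × £0.30 = £384.46 + £120.96 = £505.42
Saving = £450.24 − £505.42 = −£55.18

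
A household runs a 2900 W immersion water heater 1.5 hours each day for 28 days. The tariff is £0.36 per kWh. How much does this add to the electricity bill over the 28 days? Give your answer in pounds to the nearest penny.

Runtime = 1.5 h/day × 28 days = 42 h
Energy = 2.9 kW × 42 h = 121.8 kWh
Cost = 121.8 kWh × £0.36/kWh = £43.85

£43.85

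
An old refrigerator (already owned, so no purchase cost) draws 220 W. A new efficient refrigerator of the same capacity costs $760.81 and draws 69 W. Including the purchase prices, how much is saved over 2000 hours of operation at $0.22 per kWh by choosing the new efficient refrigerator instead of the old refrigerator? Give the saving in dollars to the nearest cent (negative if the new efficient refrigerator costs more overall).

-$694.37

old refrigerator: $0.00 + (220/1000) kW × 2000 h × $0.22 = $0.00 + $96.8 = $96.8
new efficient refrigerator: $760.81 + (69/1000) kW × 2000 h × $0.22 = $760.81 + $30.36 = $791.17
Saving = $96.8 − $791.17 = −$694.37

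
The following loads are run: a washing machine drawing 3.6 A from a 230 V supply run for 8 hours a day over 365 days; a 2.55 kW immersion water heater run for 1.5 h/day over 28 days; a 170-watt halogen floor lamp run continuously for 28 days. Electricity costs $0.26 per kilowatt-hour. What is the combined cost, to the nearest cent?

washing machine: Power = 3.6 A × 230 V = 828 W = 0.828 kW
washing machine: Runtime = 8 h/day × 365 days = 2920 h
washing machine: 0.828 kW × 2920 h = 2417.76 kWh
immersion water heater: Runtime = 1.5 h/day × 28 days = 42 h
immersion water heater: 2.55 kW × 42 h = 107.1 kWh
halogen floor lamp: Runtime = 24 h × 28 = 672 h
halogen floor lamp: 0.17 kW × 672 h = 114.24 kWh
Total energy = 2639.1 kWh
Cost = 2639.1 × $0.26 = $686.17

$686.17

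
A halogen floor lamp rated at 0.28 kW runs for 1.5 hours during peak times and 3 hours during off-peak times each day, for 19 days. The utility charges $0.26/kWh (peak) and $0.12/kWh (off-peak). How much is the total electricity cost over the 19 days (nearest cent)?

Peak energy = 0.28 kW × 1.5 h × 19 = 7.98 kWh
Off-peak energy = 0.28 kW × 3 h × 19 = 15.96 kWh
Cost = 7.98 × $0.26 + 15.96 × $0.12 = $2.0748 + $1.9152 = $3.99

$3.99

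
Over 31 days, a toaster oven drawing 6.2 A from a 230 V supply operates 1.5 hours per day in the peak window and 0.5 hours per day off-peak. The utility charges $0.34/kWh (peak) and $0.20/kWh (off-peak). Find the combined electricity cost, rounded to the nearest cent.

Power = 6.2 A × 230 V = 1426 W = 1.426 kW
Peak energy = 1.426 kW × 1.5 h × 31 = 66.309 kWh
Off-peak energy = 1.426 kW × 0.5 h × 31 = 22.103 kWh
Cost = 66.309 × $0.34 + 22.103 × $0.20 = $22.54506 + $4.4206 = $26.97

$26.97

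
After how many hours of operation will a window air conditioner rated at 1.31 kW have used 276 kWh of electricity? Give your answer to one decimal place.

210.7 h

Hours = 276 kWh ÷ 1.31 kW = 210.7 h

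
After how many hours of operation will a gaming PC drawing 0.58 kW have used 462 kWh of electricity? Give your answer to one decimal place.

Hours = 462 kWh ÷ 0.58 kW = 796.6 h

796.6 h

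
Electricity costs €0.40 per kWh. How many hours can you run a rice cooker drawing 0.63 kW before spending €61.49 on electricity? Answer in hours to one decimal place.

Energy available = €61.49 ÷ €0.40/kWh = 153.725 kWh
Hours = 153.725 kWh ÷ 0.63 kW = 244.0 h

244.0 h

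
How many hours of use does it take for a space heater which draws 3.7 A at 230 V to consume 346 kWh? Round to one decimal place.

406.6 h

Power = 3.7 A × 230 V = 851 W = 0.851 kW
Hours = 346 kWh ÷ 0.851 kW = 406.6 h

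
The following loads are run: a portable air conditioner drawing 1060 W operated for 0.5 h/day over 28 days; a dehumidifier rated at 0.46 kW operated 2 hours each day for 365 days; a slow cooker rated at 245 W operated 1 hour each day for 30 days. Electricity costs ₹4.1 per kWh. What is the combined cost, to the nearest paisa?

portable air conditioner: Runtime = 0.5 h/day × 28 days = 14 h
portable air conditioner: 1.06 kW × 14 h = 14.84 kWh
dehumidifier: Runtime = 2 h/day × 365 days = 730 h
dehumidifier: 0.46 kW × 730 h = 335.8 kWh
slow cooker: Runtime = 1 h/day × 30 days = 30 h
slow cooker: 0.245 kW × 30 h = 7.35 kWh
Total energy = 357.99 kWh
Cost = 357.99 × ₹4.1 = ₹1467.76

₹1467.76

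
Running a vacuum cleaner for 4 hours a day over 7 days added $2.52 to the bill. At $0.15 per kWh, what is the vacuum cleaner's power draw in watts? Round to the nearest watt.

Energy = $2.52 ÷ $0.15/kWh = 16.8 kWh
Runtime = 4 h/day × 7 days = 28 h
Power = 16.8 kWh ÷ 28 h = 0.6 kW = 600 W

600 W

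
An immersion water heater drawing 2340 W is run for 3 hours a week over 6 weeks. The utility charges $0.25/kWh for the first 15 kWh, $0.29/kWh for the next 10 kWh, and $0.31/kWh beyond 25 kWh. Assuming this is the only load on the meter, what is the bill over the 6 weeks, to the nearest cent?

Runtime = 3 h/week × 6 weeks = 18 h
Energy = 2.34 kW × 18 h = 42.12 kWh
Tier 1 (0–15 kWh): 15 × $0.25 = $3.75
Tier 2 (15–25 kWh): 10 × $0.29 = $2.9
Above 25 kWh: 17.12 × $0.31 = $5.3072
Bill = $11.96

$11.96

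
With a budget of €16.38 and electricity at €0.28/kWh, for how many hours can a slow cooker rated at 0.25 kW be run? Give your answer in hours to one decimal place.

234.0 h

Energy available = €16.38 ÷ €0.28/kWh = 58.5 kWh
Hours = 58.5 kWh ÷ 0.25 kW = 234.0 h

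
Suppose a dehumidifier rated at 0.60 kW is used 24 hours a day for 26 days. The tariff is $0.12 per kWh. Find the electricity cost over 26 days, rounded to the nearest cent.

Runtime = 24 h × 26 = 624 h
Energy = 0.6 kW × 624 h = 374.4 kWh
Cost = 374.4 kWh × $0.12/kWh = $44.93

$44.93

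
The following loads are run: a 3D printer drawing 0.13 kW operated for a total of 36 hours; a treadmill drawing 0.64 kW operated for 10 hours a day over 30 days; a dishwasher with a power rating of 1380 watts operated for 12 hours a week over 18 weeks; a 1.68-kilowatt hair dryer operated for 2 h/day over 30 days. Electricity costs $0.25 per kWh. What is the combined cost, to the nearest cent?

3D printer: 0.13 kW × 36 h = 4.68 kWh
treadmill: Runtime = 10 h/day × 30 days = 300 h
treadmill: 0.64 kW × 300 h = 192 kWh
dishwasher: Runtime = 12 h/week × 18 weeks = 216 h
dishwasher: 1.38 kW × 216 h = 298.08 kWh
hair dryer: Runtime = 2 h/day × 30 days = 60 h
hair dryer: 1.68 kW × 60 h = 100.8 kWh
Total energy = 595.56 kWh
Cost = 595.56 × $0.25 = $148.89

$148.89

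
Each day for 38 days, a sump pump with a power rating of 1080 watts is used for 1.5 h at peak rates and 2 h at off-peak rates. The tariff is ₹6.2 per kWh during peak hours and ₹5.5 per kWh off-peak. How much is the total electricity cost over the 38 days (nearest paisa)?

Peak energy = 1.08 kW × 1.5 h × 38 = 61.56 kWh
Off-peak energy = 1.08 kW × 2 h × 38 = 82.08 kWh
Cost = 61.56 × ₹6.2 + 82.08 × ₹5.5 = ₹381.672 + ₹451.44 = ₹833.11

₹833.11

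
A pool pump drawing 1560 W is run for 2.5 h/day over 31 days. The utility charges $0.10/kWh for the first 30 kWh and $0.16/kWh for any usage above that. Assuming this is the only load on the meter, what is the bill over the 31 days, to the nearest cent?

Runtime = 2.5 h/day × 31 days = 77.5 h
Energy = 1.56 kW × 77.5 h = 120.9 kWh
Tier 1 (0–30 kWh): 30 × $0.10 = $3
Above 30 kWh: 90.9 × $0.16 = $14.544
Bill = $17.54

$17.54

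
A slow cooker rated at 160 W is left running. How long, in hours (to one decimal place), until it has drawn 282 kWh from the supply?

Hours = 282 kWh ÷ 0.16 kW = 1762.5 h

1762.5 h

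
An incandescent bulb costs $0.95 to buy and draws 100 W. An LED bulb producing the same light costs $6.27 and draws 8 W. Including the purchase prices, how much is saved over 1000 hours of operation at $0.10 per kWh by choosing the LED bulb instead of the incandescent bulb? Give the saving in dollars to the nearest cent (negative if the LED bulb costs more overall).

incandescent bulb: $0.95 + (100/1000) kW × 1000 h × $0.10 = $0.95 + $10 = $10.95
LED bulb: $6.27 + (8/1000) kW × 1000 h × $0.10 = $6.27 + $0.8 = $7.07
Saving = $10.95 − $7.07 = $3.88

$3.88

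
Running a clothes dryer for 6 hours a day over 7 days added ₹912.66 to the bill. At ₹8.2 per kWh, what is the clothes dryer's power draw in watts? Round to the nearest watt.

2650 W

Energy = ₹912.66 ÷ ₹8.2/kWh = 111.3 kWh
Runtime = 6 h/day × 7 days = 42 h
Power = 111.3 kWh ÷ 42 h = 2.65 kW = 2650 W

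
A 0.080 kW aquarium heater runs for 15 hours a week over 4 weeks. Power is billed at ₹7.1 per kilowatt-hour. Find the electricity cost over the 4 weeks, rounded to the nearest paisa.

₹34.08

Runtime = 15 h/week × 4 weeks = 60 h
Energy = 0.08 kW × 60 h = 4.8 kWh
Cost = 4.8 kWh × ₹7.1/kWh = ₹34.08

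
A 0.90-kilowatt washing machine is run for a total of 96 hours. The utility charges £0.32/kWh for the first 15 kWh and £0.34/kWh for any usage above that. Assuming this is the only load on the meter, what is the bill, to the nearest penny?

Energy = 0.9 kW × 96 h = 86.4 kWh
Tier 1 (0–15 kWh): 15 × £0.32 = £4.8
Above 15 kWh: 71.4 × £0.34 = £24.276
Bill = £29.08

£29.08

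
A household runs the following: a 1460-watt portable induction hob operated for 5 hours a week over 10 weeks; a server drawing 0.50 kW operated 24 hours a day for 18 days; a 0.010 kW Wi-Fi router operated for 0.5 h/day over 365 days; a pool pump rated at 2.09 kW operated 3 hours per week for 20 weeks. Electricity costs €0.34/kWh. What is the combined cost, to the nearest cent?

€141.52

portable induction hob: Runtime = 5 h/week × 10 weeks = 50 h
portable induction hob: 1.46 kW × 50 h = 73 kWh
server: Runtime = 24 h × 18 = 432 h
server: 0.5 kW × 432 h = 216 kWh
Wi-Fi router: Runtime = 0.5 h/day × 365 days = 182.5 h
Wi-Fi router: 0.01 kW × 182.5 h = 1.825 kWh
pool pump: Runtime = 3 h/week × 20 weeks = 60 h
pool pump: 2.09 kW × 60 h = 125.4 kWh
Total energy = 416.225 kWh
Cost = 416.225 × €0.34 = €141.52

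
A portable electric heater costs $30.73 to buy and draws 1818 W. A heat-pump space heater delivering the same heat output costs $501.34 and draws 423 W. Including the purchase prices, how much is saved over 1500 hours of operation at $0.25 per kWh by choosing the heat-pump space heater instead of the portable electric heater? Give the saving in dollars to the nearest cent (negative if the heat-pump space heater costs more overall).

$52.52

portable electric heater: $30.73 + (1818/1000) kW × 1500 h × $0.25 = $30.73 + $681.75 = $712.48
heat-pump space heater: $501.34 + (423/1000) kW × 1500 h × $0.25 = $501.34 + $158.625 = $659.965
Saving = $712.48 − $659.965 = $52.515 → $52.52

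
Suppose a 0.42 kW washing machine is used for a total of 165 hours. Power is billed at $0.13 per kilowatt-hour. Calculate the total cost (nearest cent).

Energy = 0.42 kW × 165 h = 69.3 kWh
Cost = 69.3 kWh × $0.13/kWh = $9.01

$9.01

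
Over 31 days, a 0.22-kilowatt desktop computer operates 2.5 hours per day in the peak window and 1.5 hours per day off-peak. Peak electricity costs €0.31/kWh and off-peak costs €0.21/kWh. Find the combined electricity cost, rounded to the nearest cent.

€7.43

Peak energy = 0.22 kW × 2.5 h × 31 = 17.05 kWh
Off-peak energy = 0.22 kW × 1.5 h × 31 = 10.23 kWh
Cost = 17.05 × €0.31 + 10.23 × €0.21 = €5.2855 + €2.1483 = €7.43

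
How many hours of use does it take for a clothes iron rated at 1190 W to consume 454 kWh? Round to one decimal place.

381.5 h

Hours = 454 kWh ÷ 1.19 kW = 381.5 h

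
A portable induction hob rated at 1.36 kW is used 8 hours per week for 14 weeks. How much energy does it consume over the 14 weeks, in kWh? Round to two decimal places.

152.32 kWh

Runtime = 8 h/week × 14 weeks = 112 h
Energy = 1.36 kW × 112 h = 152.32 kWh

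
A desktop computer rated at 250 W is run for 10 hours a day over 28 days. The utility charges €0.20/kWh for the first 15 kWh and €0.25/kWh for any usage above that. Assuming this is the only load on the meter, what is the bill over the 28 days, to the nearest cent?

Runtime = 10 h/day × 28 days = 280 h
Energy = 0.25 kW × 280 h = 70 kWh
Tier 1 (0–15 kWh): 15 × €0.20 = €3
Above 15 kWh: 55 × €0.25 = €13.75
Bill = €16.75

€16.75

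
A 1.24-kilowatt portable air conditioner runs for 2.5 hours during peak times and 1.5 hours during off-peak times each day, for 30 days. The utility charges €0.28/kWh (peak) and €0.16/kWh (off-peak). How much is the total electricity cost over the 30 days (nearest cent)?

Peak energy = 1.24 kW × 2.5 h × 30 = 93 kWh
Off-peak energy = 1.24 kW × 1.5 h × 30 = 55.8 kWh
Cost = 93 × €0.28 + 55.8 × €0.16 = €26.04 + €8.928 = €34.97

€34.97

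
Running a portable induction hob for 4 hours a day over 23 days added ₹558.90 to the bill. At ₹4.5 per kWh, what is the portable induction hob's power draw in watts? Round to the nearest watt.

1350 W

Energy = ₹558.90 ÷ ₹4.5/kWh = 124.2 kWh
Runtime = 4 h/day × 23 days = 92 h
Power = 124.2 kWh ÷ 92 h = 1.35 kW = 1350 W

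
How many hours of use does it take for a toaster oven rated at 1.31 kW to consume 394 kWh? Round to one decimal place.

Hours = 394 kWh ÷ 1.31 kW = 300.8 h

300.8 h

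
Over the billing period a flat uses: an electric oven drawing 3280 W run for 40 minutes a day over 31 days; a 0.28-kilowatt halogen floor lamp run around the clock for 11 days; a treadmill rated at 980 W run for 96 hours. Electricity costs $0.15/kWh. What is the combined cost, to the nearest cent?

electric oven: Runtime = 40 min × 31 = 1240 min = 20.666666… h
electric oven: 3.28 kW × 20.666666… h = 67.786666… kWh
halogen floor lamp: Runtime = 24 h × 11 = 264 h
halogen floor lamp: 0.28 kW × 264 h = 73.92 kWh
treadmill: 0.98 kW × 96 h = 94.08 kWh
Total energy = 235.786666… kWh
Cost = 235.786666… × $0.15 = $35.37

$35.37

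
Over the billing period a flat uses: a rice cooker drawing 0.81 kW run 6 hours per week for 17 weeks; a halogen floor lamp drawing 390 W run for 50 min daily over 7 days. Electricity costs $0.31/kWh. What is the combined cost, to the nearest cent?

$26.32

rice cooker: Runtime = 6 h/week × 17 weeks = 102 h
rice cooker: 0.81 kW × 102 h = 82.62 kWh
halogen floor lamp: Runtime = 50 min × 7 = 350 min = 5.833333… h
halogen floor lamp: 0.39 kW × 5.833333… h = 2.275 kWh
Total energy = 84.895 kWh
Cost = 84.895 × $0.31 = $26.32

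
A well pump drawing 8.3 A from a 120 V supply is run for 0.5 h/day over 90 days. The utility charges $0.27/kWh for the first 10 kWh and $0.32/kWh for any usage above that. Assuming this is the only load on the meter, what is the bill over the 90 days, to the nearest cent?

$13.84

Power = 8.3 A × 120 V = 996 W = 0.996 kW
Runtime = 0.5 h/day × 90 days = 45 h
Energy = 0.996 kW × 45 h = 44.82 kWh
Tier 1 (0–10 kWh): 10 × $0.27 = $2.7
Above 10 kWh: 34.82 × $0.32 = $11.1424
Bill = $13.84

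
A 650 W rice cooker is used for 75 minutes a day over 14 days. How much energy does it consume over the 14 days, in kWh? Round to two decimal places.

11.38 kWh

Runtime = 75 min × 14 = 1050 min = 17.5 h
Energy = 0.65 kW × 17.5 h = 11.375 kWh ≈ 11.38 kWh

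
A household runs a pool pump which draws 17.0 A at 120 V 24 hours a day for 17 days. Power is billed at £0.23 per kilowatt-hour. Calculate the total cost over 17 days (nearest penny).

Power = 17.0 A × 120 V = 2040 W = 2.04 kW
Runtime = 24 h × 17 = 408 h
Energy = 2.04 kW × 408 h = 832.32 kWh
Cost = 832.32 kWh × £0.23/kWh = £191.43

£191.43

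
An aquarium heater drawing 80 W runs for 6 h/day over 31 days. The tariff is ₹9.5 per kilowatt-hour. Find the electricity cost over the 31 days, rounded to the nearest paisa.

Runtime = 6 h/day × 31 days = 186 h
Energy = 0.08 kW × 186 h = 14.88 kWh
Cost = 14.88 kWh × ₹9.5/kWh = ₹141.36

₹141.36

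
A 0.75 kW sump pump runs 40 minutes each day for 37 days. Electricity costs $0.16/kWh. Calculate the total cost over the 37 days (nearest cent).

$2.96

Runtime = 40 min × 37 = 1480 min = 24.666666… h
Energy = 0.75 kW × 24.666666… h = 18.5 kWh
Cost = 18.5 kWh × $0.16/kWh = $2.96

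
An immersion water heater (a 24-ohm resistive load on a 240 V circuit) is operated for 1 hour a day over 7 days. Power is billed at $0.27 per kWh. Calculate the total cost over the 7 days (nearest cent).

Power = V²/R = 240²/24 = 2400 W = 2.4 kW
Runtime = 1 h/day × 7 days = 7 h
Energy = 2.4 kW × 7 h = 16.8 kWh
Cost = 16.8 kWh × $0.27/kWh = $4.54

$4.54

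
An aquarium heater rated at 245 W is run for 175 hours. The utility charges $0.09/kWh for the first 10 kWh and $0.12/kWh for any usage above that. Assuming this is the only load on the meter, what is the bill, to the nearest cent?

$4.85

Energy = 0.245 kW × 175 h = 42.875 kWh
Tier 1 (0–10 kWh): 10 × $0.09 = $0.9
Above 10 kWh: 32.875 × $0.12 = $3.945
Bill = $4.85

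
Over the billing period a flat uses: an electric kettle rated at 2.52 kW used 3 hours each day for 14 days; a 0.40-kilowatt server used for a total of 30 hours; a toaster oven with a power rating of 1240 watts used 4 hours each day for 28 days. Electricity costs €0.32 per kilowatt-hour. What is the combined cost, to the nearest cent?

€82.15

electric kettle: Runtime = 3 h/day × 14 days = 42 h
electric kettle: 2.52 kW × 42 h = 105.84 kWh
server: 0.4 kW × 30 h = 12 kWh
toaster oven: Runtime = 4 h/day × 28 days = 112 h
toaster oven: 1.24 kW × 112 h = 138.88 kWh
Total energy = 256.72 kWh
Cost = 256.72 × €0.32 = €82.15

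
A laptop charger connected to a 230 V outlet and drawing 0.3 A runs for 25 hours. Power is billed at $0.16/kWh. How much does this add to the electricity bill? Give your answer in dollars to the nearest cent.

$0.28

Power = 0.3 A × 230 V = 69 W = 0.069 kW
Energy = 0.069 kW × 25 h = 1.725 kWh
Cost = 1.725 kWh × $0.16/kWh = $0.28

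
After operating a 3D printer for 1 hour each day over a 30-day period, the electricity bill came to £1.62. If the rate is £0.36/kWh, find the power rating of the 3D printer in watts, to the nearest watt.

Energy = £1.62 ÷ £0.36/kWh = 4.5 kWh
Runtime = 1 h/day × 30 days = 30 h
Power = 4.5 kWh ÷ 30 h = 0.15 kW = 150 W

150 W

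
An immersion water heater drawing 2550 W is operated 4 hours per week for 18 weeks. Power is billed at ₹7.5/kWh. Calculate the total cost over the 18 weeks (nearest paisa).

₹1377.00

Runtime = 4 h/week × 18 weeks = 72 h
Energy = 2.55 kW × 72 h = 183.6 kWh
Cost = 183.6 kWh × ₹7.5/kWh = ₹1377.00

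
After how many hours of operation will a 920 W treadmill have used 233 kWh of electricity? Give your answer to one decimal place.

253.3 h

Hours = 233 kWh ÷ 0.92 kW = 253.3 h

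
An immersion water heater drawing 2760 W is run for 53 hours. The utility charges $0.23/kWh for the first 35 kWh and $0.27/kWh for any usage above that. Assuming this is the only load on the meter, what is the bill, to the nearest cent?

Energy = 2.76 kW × 53 h = 146.28 kWh
Tier 1 (0–35 kWh): 35 × $0.23 = $8.05
Above 35 kWh: 111.28 × $0.27 = $30.0456
Bill = $38.10

$38.10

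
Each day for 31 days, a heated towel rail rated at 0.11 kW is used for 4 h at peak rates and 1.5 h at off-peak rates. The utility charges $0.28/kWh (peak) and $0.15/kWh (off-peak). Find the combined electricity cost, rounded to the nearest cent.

Peak energy = 0.11 kW × 4 h × 31 = 13.64 kWh
Off-peak energy = 0.11 kW × 1.5 h × 31 = 5.115 kWh
Cost = 13.64 × $0.28 + 5.115 × $0.15 = $3.8192 + $0.76725 = $4.59

$4.59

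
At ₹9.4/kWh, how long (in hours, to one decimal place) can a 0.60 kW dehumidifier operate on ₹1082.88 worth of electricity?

Energy available = ₹1082.88 ÷ ₹9.4/kWh = 115.2 kWh
Hours = 115.2 kWh ÷ 0.6 kW = 192.0 h

192.0 h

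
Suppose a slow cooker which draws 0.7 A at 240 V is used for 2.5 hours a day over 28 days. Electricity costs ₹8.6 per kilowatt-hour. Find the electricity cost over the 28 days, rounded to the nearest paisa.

Power = 0.7 A × 240 V = 168 W = 0.168 kW
Runtime = 2.5 h/day × 28 days = 70 h
Energy = 0.168 kW × 70 h = 11.76 kWh
Cost = 11.76 kWh × ₹8.6/kWh = ₹101.14

₹101.14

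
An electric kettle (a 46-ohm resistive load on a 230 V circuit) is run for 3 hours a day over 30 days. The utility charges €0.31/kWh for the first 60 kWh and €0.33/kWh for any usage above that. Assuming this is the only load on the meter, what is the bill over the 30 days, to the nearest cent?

€32.96

Power = V²/R = 230²/46 = 1150 W = 1.15 kW
Runtime = 3 h/day × 30 days = 90 h
Energy = 1.15 kW × 90 h = 103.5 kWh
Tier 1 (0–60 kWh): 60 × €0.31 = €18.6
Above 60 kWh: 43.5 × €0.33 = €14.355
Bill = €32.96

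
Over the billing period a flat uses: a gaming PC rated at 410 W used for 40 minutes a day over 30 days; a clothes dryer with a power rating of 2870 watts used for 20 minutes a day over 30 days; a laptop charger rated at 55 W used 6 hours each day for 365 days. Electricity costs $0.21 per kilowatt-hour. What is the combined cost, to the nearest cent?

$33.04

gaming PC: Runtime = 40 min × 30 = 1200 min = 20 h
gaming PC: 0.41 kW × 20 h = 8.2 kWh
clothes dryer: Runtime = 20 min × 30 = 600 min = 10 h
clothes dryer: 2.87 kW × 10 h = 28.7 kWh
laptop charger: Runtime = 6 h/day × 365 days = 2190 h
laptop charger: 0.055 kW × 2190 h = 120.45 kWh
Total energy = 157.35 kWh
Cost = 157.35 × $0.21 = $33.04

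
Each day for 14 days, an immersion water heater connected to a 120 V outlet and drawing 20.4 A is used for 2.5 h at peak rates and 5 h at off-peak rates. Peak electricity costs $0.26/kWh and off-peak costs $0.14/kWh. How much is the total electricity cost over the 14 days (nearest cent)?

$46.27

Power = 20.4 A × 120 V = 2448 W = 2.448 kW
Peak energy = 2.448 kW × 2.5 h × 14 = 85.68 kWh
Off-peak energy = 2.448 kW × 5 h × 14 = 171.36 kWh
Cost = 85.68 × $0.26 + 171.36 × $0.14 = $22.2768 + $23.9904 = $46.27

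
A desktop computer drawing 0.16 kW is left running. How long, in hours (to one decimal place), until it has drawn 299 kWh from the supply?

1868.8 h

Hours = 299 kWh ÷ 0.16 kW = 1868.8 h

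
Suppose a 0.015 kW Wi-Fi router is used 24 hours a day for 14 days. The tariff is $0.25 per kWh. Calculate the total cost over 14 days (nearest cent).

$1.26

Runtime = 24 h × 14 = 336 h
Energy = 0.015 kW × 336 h = 5.04 kWh
Cost = 5.04 kWh × $0.25/kWh = $1.26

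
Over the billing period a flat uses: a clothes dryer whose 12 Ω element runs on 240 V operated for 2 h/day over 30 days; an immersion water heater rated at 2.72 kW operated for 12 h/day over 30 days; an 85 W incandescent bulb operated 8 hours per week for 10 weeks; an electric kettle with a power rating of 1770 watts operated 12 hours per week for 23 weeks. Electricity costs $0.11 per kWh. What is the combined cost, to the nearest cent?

clothes dryer: Power = V²/R = 240²/12 = 4800 W = 4.8 kW
clothes dryer: Runtime = 2 h/day × 30 days = 60 h
clothes dryer: 4.8 kW × 60 h = 288 kWh
immersion water heater: Runtime = 12 h/day × 30 days = 360 h
immersion water heater: 2.72 kW × 360 h = 979.2 kWh
incandescent bulb: Runtime = 8 h/week × 10 weeks = 80 h
incandescent bulb: 0.085 kW × 80 h = 6.8 kWh
electric kettle: Runtime = 12 h/week × 23 weeks = 276 h
electric kettle: 1.77 kW × 276 h = 488.52 kWh
Total energy = 1762.52 kWh
Cost = 1762.52 × $0.11 = $193.88

$193.88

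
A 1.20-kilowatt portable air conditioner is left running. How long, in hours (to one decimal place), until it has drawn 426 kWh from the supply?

355.0 h

Hours = 426 kWh ÷ 1.2 kW = 355.0 h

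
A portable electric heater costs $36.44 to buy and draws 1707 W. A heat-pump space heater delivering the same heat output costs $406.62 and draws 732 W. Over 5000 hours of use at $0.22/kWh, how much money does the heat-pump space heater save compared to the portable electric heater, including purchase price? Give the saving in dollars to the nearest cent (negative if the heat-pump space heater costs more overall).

portable electric heater: $36.44 + (1707/1000) kW × 5000 h × $0.22 = $36.44 + $1877.7 = $1914.14
heat-pump space heater: $406.62 + (732/1000) kW × 5000 h × $0.22 = $406.62 + $805.2 = $1211.82
Saving = $1914.14 − $1211.82 = $702.32

$702.32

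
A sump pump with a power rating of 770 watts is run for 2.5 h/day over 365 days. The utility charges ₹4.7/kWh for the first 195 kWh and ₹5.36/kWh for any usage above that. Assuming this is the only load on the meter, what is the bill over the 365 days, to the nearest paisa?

Runtime = 2.5 h/day × 365 days = 912.5 h
Energy = 0.77 kW × 912.5 h = 702.625 kWh
Tier 1 (0–195 kWh): 195 × ₹4.7 = ₹916.5
Above 195 kWh: 507.625 × ₹5.36 = ₹2720.87
Bill = ₹3637.37

₹3637.37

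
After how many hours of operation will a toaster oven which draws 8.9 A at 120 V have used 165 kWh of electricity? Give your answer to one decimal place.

Power = 8.9 A × 120 V = 1068 W = 1.068 kW
Hours = 165 kWh ÷ 1.068 kW = 154.5 h

154.5 h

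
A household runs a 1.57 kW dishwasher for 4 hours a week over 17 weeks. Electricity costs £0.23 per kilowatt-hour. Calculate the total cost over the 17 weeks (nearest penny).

£24.55

Runtime = 4 h/week × 17 weeks = 68 h
Energy = 1.57 kW × 68 h = 106.76 kWh
Cost = 106.76 kWh × £0.23/kWh = £24.55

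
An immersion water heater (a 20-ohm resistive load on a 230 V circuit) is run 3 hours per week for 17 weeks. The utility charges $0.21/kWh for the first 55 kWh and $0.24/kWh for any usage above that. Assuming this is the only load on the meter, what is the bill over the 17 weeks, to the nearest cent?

Power = V²/R = 230²/20 = 2645 W = 2.645 kW
Runtime = 3 h/week × 17 weeks = 51 h
Energy = 2.645 kW × 51 h = 134.895 kWh
Tier 1 (0–55 kWh): 55 × $0.21 = $11.55
Above 55 kWh: 79.895 × $0.24 = $19.1748
Bill = $30.72

$30.72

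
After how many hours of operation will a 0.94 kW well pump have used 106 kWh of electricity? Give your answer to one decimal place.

112.8 h

Hours = 106 kWh ÷ 0.94 kW = 112.8 h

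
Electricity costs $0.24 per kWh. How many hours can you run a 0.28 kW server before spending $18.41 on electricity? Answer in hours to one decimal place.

Energy available = $18.41 ÷ $0.24/kWh = 76.7083 kWh
Hours = 76.7083 kWh ÷ 0.28 kW = 274.0 h

274.0 h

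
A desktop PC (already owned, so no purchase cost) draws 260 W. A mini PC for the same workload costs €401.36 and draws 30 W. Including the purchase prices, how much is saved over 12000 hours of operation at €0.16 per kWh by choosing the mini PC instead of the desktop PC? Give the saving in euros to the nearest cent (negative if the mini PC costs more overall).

€40.24

desktop PC: €0.00 + (260/1000) kW × 12000 h × €0.16 = €0.00 + €499.2 = €499.2
mini PC: €401.36 + (30/1000) kW × 12000 h × €0.16 = €401.36 + €57.6 = €458.96
Saving = €499.2 − €458.96 = €40.24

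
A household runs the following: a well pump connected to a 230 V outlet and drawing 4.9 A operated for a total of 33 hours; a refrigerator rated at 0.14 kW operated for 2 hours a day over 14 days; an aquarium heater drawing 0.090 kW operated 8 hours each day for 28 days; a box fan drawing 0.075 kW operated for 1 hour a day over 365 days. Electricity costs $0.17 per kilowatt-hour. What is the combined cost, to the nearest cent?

well pump: Power = 4.9 A × 230 V = 1127 W = 1.127 kW
well pump: 1.127 kW × 33 h = 37.191 kWh
refrigerator: Runtime = 2 h/day × 14 days = 28 h
refrigerator: 0.14 kW × 28 h = 3.92 kWh
aquarium heater: Runtime = 8 h/day × 28 days = 224 h
aquarium heater: 0.09 kW × 224 h = 20.16 kWh
box fan: Runtime = 1 h/day × 365 days = 365 h
box fan: 0.075 kW × 365 h = 27.375 kWh
Total energy = 88.646 kWh
Cost = 88.646 × $0.17 = $15.07

$15.07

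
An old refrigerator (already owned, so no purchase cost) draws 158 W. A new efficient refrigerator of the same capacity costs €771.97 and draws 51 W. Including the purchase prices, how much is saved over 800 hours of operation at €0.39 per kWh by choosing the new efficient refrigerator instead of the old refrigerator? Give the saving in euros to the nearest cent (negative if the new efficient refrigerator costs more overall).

old refrigerator: €0.00 + (158/1000) kW × 800 h × €0.39 = €0.00 + €49.296 = €49.296
new efficient refrigerator: €771.97 + (51/1000) kW × 800 h × €0.39 = €771.97 + €15.912 = €787.882
Saving = €49.296 − €787.882 = −€738.586 → -€738.59

-€738.59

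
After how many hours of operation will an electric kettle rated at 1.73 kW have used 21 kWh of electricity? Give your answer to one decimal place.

Hours = 21 kWh ÷ 1.73 kW = 12.1 h

12.1 h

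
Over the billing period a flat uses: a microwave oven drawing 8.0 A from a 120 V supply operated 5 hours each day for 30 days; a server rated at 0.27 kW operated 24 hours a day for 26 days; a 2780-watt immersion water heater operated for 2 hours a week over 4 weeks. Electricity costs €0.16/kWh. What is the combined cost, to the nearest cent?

microwave oven: Power = 8.0 A × 120 V = 960 W = 0.96 kW
microwave oven: Runtime = 5 h/day × 30 days = 150 h
microwave oven: 0.96 kW × 150 h = 144 kWh
server: Runtime = 24 h × 26 = 624 h
server: 0.27 kW × 624 h = 168.48 kWh
immersion water heater: Runtime = 2 h/week × 4 weeks = 8 h
immersion water heater: 2.78 kW × 8 h = 22.24 kWh
Total energy = 334.72 kWh
Cost = 334.72 × €0.16 = €53.56

€53.56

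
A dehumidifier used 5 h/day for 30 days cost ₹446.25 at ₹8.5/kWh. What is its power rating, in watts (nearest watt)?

350 W

Energy = ₹446.25 ÷ ₹8.5/kWh = 52.5 kWh
Runtime = 5 h/day × 30 days = 150 h
Power = 52.5 kWh ÷ 150 h = 0.35 kW = 350 W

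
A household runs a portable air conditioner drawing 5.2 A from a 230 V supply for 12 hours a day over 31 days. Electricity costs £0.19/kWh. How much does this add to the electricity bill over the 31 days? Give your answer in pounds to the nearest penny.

Power = 5.2 A × 230 V = 1196 W = 1.196 kW
Runtime = 12 h/day × 31 days = 372 h
Energy = 1.196 kW × 372 h = 444.912 kWh
Cost = 444.912 kWh × £0.19/kWh = £84.53

£84.53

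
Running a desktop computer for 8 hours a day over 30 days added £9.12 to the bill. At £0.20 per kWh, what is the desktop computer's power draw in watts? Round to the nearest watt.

Energy = £9.12 ÷ £0.20/kWh = 45.6 kWh
Runtime = 8 h/day × 30 days = 240 h
Power = 45.6 kWh ÷ 240 h = 0.19 kW = 190 W

190 W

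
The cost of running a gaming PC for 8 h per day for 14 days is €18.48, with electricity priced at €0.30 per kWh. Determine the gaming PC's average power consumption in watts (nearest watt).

Energy = €18.48 ÷ €0.30/kWh = 61.6 kWh
Runtime = 8 h/day × 14 days = 112 h
Power = 61.6 kWh ÷ 112 h = 0.55 kW = 550 W

550 W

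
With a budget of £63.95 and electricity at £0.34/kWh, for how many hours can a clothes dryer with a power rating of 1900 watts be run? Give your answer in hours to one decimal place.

99.0 h

Energy available = £63.95 ÷ £0.34/kWh = 188.0882 kWh
Hours = 188.0882 kWh ÷ 1.9 kW = 99.0 h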